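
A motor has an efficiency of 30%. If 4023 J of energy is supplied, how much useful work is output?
W_out = η·W_in = 0.3·4023 = 1206.9 J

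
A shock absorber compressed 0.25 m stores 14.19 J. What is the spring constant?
k = 2·PE/x² = 2·14.19/(0.25)² = 454.1 N/m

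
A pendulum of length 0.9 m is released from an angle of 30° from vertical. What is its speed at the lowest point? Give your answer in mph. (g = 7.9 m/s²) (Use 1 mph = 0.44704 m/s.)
h = L(1 − cosθ) = 0.9(1 − cos30°) = 0.120577 m
v = √(2gh) = √(2·7.9·0.120577) = 1.38026 m/s = 3.088 mph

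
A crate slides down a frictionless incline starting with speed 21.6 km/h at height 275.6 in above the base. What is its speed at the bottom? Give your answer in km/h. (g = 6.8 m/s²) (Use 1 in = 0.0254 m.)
Convert to SI: v₀ = 6.0 m/s, h = 7.00024 m
½mv₀² + mgh = ½mv² ⇒ v = √(v₀² + 2gh) = √(6.0² + 2·6.8·7.00024) = 11.4544 m/s = 41.24 km/h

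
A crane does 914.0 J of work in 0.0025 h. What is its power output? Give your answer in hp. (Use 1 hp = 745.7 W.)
Convert to SI: W = 914.0 J, t = 9.0 s
P = W/t = 914.0/9.0 = 101.556 W = 0.1362 hp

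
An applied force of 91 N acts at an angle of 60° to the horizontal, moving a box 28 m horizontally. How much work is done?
W = F·d·cosθ = (91)(28)cos(60°) = 1274 J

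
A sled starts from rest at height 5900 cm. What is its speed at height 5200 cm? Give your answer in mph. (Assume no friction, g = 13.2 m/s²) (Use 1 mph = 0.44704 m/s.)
Convert to SI: h₁−h₂ = 7.0 m
mgh₁ = mgh₂ + ½mv² ⇒ v = √(2g(h₁−h₂)) = √(2·13.2·7.0) = 13.5941 m/s = 30.41 mph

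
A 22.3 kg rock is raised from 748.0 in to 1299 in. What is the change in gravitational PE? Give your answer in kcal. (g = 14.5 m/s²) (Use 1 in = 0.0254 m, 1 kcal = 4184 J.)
Convert to SI: m = 22.3 kg, Δh = 13.9954 m
ΔPE = mgΔh = (22.3)(14.5)(13.9954) = 4525.41 J = 1.082 kcal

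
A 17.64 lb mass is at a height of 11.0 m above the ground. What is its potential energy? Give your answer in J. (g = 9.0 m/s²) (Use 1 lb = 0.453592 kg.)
Convert to SI: m = 8.00136 kg, h = 11.0 m
PE = mgh = (8.00136)(9.0)(11.0) = 792.1 J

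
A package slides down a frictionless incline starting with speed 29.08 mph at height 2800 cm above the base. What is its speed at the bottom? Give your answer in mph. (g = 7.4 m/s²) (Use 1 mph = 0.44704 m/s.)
Convert to SI: v₀ = 12.9999 m/s, h = 28.0 m
½mv₀² + mgh = ½mv² ⇒ v = √(v₀² + 2gh) = √(12.9999² + 2·7.4·28.0) = 24.1536 m/s = 54.03 mph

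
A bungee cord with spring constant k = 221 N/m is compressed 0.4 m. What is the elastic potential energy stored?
PE = ½kx² = ½(221)(0.4)² = 17.68 J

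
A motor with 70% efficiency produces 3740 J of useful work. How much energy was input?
W_in = W_out/η = 3740/0.7 = 5343 J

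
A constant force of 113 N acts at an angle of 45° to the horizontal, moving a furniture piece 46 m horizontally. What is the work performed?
W = F·d·cosθ = (113)(46)cos(45°) = 3676 J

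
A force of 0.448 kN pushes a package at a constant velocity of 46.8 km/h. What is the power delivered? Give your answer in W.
Convert to SI: F = 448.0 N, v = 13.0 m/s
P = Fv = (448.0)(13.0) = 5824 W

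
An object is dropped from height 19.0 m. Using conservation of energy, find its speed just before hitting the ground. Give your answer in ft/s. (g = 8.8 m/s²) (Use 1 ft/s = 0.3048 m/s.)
mgh = ½mv² ⇒ v = √(2gh) = √(2·8.8·19.0) = 18.2866 m/s = 60.0 ft/s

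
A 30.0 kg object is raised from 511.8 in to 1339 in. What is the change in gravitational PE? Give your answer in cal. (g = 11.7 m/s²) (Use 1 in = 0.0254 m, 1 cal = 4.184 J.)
Convert to SI: m = 30.0 kg, Δh = 21.0109 m
ΔPE = mgΔh = (30.0)(11.7)(21.0109) = 7374.82 J = 1763 cal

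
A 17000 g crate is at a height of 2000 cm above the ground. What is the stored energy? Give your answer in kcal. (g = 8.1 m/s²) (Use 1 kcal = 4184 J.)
Convert to SI: m = 17.0 kg, h = 20.0 m
PE = mgh = (17.0)(8.1)(20.0) = 2754.0 J = 0.6582 kcal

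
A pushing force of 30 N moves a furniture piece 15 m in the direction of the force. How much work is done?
W = F·d = (30)(15) = 450.0 J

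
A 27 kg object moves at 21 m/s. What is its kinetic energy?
KE = ½mv² = ½(27)(21)² = 5953.5 J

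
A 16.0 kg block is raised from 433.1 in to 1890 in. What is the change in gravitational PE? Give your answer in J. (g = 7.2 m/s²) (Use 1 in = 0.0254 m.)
Convert to SI: m = 16.0 kg, Δh = 37.0053 m
ΔPE = mgΔh = (16.0)(7.2)(37.0053) = 4263 J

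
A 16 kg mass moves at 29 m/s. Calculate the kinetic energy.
KE = ½mv² = ½(16)(29)² = 6728.0 J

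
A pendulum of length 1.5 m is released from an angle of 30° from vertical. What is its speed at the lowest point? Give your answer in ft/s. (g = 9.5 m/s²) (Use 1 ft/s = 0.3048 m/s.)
h = L(1 − cosθ) = 1.5(1 − cos30°) = 0.200962 m
v = √(2gh) = √(2·9.5·0.200962) = 1.95404 m/s = 6.411 ft/s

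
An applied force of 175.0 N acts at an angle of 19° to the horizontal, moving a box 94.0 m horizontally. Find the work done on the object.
W = F·d·cosθ = (175.0)(94.0)cos(19°) = 15550 J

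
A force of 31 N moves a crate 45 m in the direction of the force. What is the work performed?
W = F·d = (31)(45) = 1395 J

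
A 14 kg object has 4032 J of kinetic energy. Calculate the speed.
v = √(2·KE/m) = √(2·4032/14) = 24.0 m/s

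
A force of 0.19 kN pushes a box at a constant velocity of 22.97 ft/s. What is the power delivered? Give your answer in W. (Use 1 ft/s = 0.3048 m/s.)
Convert to SI: F = 190.0 N, v = 7.00126 m/s
P = Fv = (190.0)(7.00126) = 1330 W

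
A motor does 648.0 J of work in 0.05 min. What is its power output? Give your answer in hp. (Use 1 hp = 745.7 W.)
Convert to SI: W = 648.0 J, t = 3.0 s
P = W/t = 648.0/3.0 = 216.0 W = 0.2897 hp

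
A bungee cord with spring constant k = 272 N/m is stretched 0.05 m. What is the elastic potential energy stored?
PE = ½kx² = ½(272)(0.05)² = 0.34 J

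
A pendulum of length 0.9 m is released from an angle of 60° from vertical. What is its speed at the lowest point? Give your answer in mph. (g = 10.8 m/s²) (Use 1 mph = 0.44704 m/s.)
h = L(1 − cosθ) = 0.9(1 − cos60°) = 0.45 m
v = √(2gh) = √(2·10.8·0.45) = 3.11769 m/s = 6.974 mph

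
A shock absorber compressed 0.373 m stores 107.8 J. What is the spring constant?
k = 2·PE/x² = 2·107.8/(0.373)² = 1550 N/m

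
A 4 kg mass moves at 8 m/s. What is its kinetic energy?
KE = ½mv² = ½(4)(8)² = 128.0 J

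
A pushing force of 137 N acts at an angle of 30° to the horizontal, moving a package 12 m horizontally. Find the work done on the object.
W = F·d·cosθ = (137)(12)cos(30°) = 1424 J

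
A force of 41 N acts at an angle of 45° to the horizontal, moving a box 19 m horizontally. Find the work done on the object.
W = F·d·cosθ = (41)(19)cos(45°) = 550.8 J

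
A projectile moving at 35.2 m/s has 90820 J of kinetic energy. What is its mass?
m = 2·KE/v² = 2·90820/(35.2)² = 146.6 kg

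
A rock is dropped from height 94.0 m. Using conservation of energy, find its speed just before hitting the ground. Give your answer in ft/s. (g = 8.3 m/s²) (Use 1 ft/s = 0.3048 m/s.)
mgh = ½mv² ⇒ v = √(2gh) = √(2·8.3·94.0) = 39.5019 m/s = 129.6 ft/s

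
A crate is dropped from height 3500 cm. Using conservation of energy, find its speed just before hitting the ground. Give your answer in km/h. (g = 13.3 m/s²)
Convert to SI: h = 35.0 m
mgh = ½mv² ⇒ v = √(2gh) = √(2·13.3·35.0) = 30.5123 m/s = 109.8 km/h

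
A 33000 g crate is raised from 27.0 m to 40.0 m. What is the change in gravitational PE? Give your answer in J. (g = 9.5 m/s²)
Convert to SI: m = 33.0 kg, Δh = 13.0 m
ΔPE = mgΔh = (33.0)(9.5)(13.0) = 4076 J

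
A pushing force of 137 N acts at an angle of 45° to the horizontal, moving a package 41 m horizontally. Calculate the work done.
W = F·d·cosθ = (137)(41)cos(45°) = 3972 J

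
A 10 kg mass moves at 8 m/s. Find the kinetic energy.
KE = ½mv² = ½(10)(8)² = 320.0 J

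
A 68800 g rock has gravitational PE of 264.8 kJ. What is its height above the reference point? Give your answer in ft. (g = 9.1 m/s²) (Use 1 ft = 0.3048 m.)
Convert to SI: m = 68.8 kg, PE = 264800 J
h = PE/(mg) = 264800/(68.8·9.1) = 422.949 m = 1388 ft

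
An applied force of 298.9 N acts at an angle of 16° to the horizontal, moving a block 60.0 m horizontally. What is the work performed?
W = F·d·cosθ = (298.9)(60.0)cos(16°) = 17240 J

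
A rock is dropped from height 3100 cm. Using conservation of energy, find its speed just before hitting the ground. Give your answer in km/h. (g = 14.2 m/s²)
Convert to SI: h = 31.0 m
mgh = ½mv² ⇒ v = √(2gh) = √(2·14.2·31.0) = 29.6715 m/s = 106.8 km/h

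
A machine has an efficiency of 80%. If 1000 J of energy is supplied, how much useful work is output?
W_out = η·W_in = 0.8·1000 = 800.0 J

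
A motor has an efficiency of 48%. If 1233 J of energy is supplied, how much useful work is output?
W_out = η·W_in = 0.48·1233 = 591.84 J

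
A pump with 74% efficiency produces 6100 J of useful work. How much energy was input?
W_in = W_out/η = 6100/0.74 = 8243 J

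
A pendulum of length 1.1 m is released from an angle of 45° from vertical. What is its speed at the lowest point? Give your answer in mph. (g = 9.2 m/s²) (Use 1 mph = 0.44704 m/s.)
h = L(1 − cosθ) = 1.1(1 − cos45°) = 0.322183 m
v = √(2gh) = √(2·9.2·0.322183) = 2.43478 m/s = 5.446 mph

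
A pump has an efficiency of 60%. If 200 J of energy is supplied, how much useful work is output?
W_out = η·W_in = 0.6·200 = 120.0 J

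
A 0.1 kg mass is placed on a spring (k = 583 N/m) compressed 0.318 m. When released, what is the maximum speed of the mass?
½kx² = ½mv² ⇒ v = x√(k/m) = (0.318)√(583/0.1) = 24.28 m/s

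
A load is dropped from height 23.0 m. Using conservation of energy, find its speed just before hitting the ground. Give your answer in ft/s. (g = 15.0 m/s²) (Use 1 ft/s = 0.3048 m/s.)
mgh = ½mv² ⇒ v = √(2gh) = √(2·15.0·23.0) = 26.2679 m/s = 86.18 ft/s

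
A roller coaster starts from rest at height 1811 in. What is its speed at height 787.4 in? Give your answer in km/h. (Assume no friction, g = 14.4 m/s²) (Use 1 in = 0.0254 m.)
Convert to SI: h₁−h₂ = 25.9994 m
mgh₁ = mgh₂ + ½mv² ⇒ v = √(2g(h₁−h₂)) = √(2·14.4·25.9994) = 27.3639 m/s = 98.51 km/h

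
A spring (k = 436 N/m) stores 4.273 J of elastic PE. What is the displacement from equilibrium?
x = √(2·PE/k) = √(2·4.273/436) = 0.14 m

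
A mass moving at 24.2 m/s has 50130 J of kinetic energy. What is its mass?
m = 2·KE/v² = 2·50130/(24.2)² = 171.2 kg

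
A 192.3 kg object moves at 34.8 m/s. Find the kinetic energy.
KE = ½mv² = ½(192.3)(34.8)² = 116400 J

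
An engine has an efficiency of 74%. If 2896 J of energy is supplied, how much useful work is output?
W_out = η·W_in = 0.74·2896 = 2143.04 J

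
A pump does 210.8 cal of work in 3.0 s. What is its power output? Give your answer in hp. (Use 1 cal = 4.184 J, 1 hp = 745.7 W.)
Convert to SI: W = 881.987 J, t = 3.0 s
P = W/t = 881.987/3.0 = 293.996 W = 0.3943 hp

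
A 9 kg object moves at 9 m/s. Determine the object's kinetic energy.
KE = ½mv² = ½(9)(9)² = 364.5 J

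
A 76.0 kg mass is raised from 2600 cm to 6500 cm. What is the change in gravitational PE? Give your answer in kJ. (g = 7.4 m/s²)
Convert to SI: m = 76.0 kg, Δh = 39.0 m
ΔPE = mgΔh = (76.0)(7.4)(39.0) = 21933.6 J = 21.93 kJ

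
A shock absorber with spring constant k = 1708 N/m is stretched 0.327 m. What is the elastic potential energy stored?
PE = ½kx² = ½(1708)(0.327)² = 91.32 J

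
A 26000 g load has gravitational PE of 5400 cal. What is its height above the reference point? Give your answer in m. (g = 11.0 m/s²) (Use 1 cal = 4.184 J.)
Convert to SI: m = 26.0 kg, PE = 22593.6 J
h = PE/(mg) = 22593.6/(26.0·11.0) = 79.0 m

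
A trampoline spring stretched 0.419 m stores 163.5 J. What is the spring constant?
k = 2·PE/x² = 2·163.5/(0.419)² = 1863 N/m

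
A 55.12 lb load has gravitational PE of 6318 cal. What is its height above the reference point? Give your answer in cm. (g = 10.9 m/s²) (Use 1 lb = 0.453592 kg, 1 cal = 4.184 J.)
Convert to SI: m = 25.002 kg, PE = 26434.5 J
h = PE/(mg) = 26434.5/(25.002·10.9) = 96.9997 m = 9700 cm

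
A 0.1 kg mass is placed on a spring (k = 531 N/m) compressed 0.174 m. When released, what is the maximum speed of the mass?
½kx² = ½mv² ⇒ v = x√(k/m) = (0.174)√(531/0.1) = 12.68 m/s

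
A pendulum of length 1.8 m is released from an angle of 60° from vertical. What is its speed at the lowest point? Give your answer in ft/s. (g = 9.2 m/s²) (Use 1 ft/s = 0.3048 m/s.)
h = L(1 − cosθ) = 1.8(1 − cos60°) = 0.9 m
v = √(2gh) = √(2·9.2·0.9) = 4.0694 m/s = 13.35 ft/s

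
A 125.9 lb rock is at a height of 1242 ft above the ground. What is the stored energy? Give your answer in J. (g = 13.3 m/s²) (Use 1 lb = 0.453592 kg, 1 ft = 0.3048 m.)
Convert to SI: m = 57.1072 kg, h = 378.562 m
PE = mgh = (57.1072)(13.3)(378.562) = 287500 J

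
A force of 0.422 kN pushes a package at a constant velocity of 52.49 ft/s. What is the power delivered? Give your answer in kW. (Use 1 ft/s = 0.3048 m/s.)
Convert to SI: F = 422.0 N, v = 15.999 m/s
P = Fv = (422.0)(15.999) = 6751.56 W = 6.752 kW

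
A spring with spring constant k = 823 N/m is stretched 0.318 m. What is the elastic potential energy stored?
PE = ½kx² = ½(823)(0.318)² = 41.61 J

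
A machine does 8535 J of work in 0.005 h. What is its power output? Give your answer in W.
Convert to SI: W = 8535.0 J, t = 18.0 s
P = W/t = 8535.0/18.0 = 474.2 W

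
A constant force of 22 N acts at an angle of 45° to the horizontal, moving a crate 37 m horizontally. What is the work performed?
W = F·d·cosθ = (22)(37)cos(45°) = 575.6 J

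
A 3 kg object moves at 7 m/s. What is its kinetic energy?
KE = ½mv² = ½(3)(7)² = 73.5 J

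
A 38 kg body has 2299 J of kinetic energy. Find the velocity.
v = √(2·KE/m) = √(2·2299/38) = 11.0 m/s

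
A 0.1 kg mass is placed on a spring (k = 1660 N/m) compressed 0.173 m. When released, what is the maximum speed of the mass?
½kx² = ½mv² ⇒ v = x√(k/m) = (0.173)√(1660/0.1) = 22.29 m/s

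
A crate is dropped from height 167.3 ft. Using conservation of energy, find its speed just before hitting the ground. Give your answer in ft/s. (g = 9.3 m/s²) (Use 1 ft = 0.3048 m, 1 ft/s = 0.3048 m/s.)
Convert to SI: h = 50.993 m
mgh = ½mv² ⇒ v = √(2gh) = √(2·9.3·50.993) = 30.7972 m/s = 101.0 ft/s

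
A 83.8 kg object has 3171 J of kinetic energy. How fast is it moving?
v = √(2·KE/m) = √(2·3171/83.8) = 8.699 m/s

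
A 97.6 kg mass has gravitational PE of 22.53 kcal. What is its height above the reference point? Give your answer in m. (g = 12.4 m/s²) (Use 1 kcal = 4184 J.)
Convert to SI: m = 97.6 kg, PE = 94265.5 J
h = PE/(mg) = 94265.5/(97.6·12.4) = 77.89 m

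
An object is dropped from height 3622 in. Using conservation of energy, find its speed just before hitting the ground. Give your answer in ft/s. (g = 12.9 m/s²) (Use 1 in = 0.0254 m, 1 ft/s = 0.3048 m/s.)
Convert to SI: h = 91.9988 m
mgh = ½mv² ⇒ v = √(2gh) = √(2·12.9·91.9988) = 48.7193 m/s = 159.8 ft/s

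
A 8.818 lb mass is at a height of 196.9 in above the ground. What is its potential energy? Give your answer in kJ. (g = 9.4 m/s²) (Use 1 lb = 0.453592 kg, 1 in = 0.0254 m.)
Convert to SI: m = 3.99977 kg, h = 5.00126 m
PE = mgh = (3.99977)(9.4)(5.00126) = 188.037 J = 0.188 kJ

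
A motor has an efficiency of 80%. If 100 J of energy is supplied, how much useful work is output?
W_out = η·W_in = 0.8·100 = 80.0 J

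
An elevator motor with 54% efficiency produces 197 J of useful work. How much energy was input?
W_in = W_out/η = 197/0.54 = 364.8 J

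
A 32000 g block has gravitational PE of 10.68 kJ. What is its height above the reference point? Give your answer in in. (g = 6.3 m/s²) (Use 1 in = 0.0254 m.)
Convert to SI: m = 32.0 kg, PE = 10680.0 J
h = PE/(mg) = 10680.0/(32.0·6.3) = 52.9762 m = 2086 in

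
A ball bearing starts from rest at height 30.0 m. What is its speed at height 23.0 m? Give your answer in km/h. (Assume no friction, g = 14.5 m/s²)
mgh₁ = mgh₂ + ½mv² ⇒ v = √(2g(h₁−h₂)) = √(2·14.5·7.0) = 14.2478 m/s = 51.29 km/h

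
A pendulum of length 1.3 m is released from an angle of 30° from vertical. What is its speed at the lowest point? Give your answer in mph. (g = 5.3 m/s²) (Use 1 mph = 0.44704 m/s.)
h = L(1 − cosθ) = 1.3(1 − cos30°) = 0.174167 m
v = √(2gh) = √(2·5.3·0.174167) = 1.35874 m/s = 3.039 mph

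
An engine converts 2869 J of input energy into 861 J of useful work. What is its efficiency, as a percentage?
η = W_out/W_in = 861/2869 = 30.01%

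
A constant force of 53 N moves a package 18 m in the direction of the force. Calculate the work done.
W = F·d = (53)(18) = 954.0 J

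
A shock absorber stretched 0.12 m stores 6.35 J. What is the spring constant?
k = 2·PE/x² = 2·6.35/(0.12)² = 881.9 N/m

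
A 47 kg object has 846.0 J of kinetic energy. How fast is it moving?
v = √(2·KE/m) = √(2·846.0/47) = 6.0 m/s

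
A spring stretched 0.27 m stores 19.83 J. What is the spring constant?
k = 2·PE/x² = 2·19.83/(0.27)² = 544.0 N/m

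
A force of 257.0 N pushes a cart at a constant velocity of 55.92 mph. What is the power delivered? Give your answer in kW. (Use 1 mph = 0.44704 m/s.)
Convert to SI: F = 257.0 N, v = 24.9985 m/s
P = Fv = (257.0)(24.9985) = 6424.61 W = 6.425 kW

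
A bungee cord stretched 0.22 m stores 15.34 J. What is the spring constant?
k = 2·PE/x² = 2·15.34/(0.22)² = 633.9 N/m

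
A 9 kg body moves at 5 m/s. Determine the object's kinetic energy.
KE = ½mv² = ½(9)(5)² = 112.5 J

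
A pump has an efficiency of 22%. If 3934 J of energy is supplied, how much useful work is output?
W_out = η·W_in = 0.22·3934 = 865.48 J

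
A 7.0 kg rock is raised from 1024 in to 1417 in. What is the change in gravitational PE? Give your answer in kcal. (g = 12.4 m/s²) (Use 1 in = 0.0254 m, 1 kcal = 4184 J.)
Convert to SI: m = 7.0 kg, Δh = 9.9822 m
ΔPE = mgΔh = (7.0)(12.4)(9.9822) = 866.455 J = 0.2071 kcal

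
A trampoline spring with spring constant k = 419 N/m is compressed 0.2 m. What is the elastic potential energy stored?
PE = ½kx² = ½(419)(0.2)² = 8.38 J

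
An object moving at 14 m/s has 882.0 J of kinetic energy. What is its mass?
m = 2·KE/v² = 2·882.0/(14)² = 9.0 kg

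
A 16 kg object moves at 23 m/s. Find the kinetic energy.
KE = ½mv² = ½(16)(23)² = 4232.0 J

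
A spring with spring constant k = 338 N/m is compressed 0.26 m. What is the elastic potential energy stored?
PE = ½kx² = ½(338)(0.26)² = 11.42 J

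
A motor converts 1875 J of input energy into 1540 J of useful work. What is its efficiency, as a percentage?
η = W_out/W_in = 1540/1875 = 82.13%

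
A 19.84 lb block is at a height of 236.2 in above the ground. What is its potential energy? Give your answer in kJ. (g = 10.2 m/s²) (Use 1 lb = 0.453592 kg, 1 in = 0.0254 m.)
Convert to SI: m = 8.99927 kg, h = 5.99948 m
PE = mgh = (8.99927)(10.2)(5.99948) = 550.707 J = 0.5507 kJ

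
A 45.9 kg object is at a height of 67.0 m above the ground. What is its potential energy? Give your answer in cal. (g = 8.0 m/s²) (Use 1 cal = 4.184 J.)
PE = mgh = (45.9)(8.0)(67.0) = 24602.4 J = 5880 cal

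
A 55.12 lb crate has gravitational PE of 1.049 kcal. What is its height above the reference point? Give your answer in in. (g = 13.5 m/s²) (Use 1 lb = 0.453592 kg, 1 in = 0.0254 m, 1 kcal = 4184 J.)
Convert to SI: m = 25.002 kg, PE = 4389.02 J
h = PE/(mg) = 4389.02/(25.002·13.5) = 13.0035 m = 511.9 in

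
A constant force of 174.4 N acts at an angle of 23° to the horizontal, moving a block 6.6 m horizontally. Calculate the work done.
W = F·d·cosθ = (174.4)(6.6)cos(23°) = 1060 J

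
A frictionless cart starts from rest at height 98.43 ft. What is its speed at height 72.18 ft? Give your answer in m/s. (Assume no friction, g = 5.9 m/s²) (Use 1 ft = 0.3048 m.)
Convert to SI: h₁−h₂ = 8.001 m
mgh₁ = mgh₂ + ½mv² ⇒ v = √(2g(h₁−h₂)) = √(2·5.9·8.001) = 9.717 m/s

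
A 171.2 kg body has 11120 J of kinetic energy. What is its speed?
v = √(2·KE/m) = √(2·11120/171.2) = 11.4 m/s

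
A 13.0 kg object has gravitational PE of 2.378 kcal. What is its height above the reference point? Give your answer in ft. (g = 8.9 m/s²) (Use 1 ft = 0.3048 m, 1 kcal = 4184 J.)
Convert to SI: m = 13.0 kg, PE = 9949.55 J
h = PE/(mg) = 9949.55/(13.0·8.9) = 85.9944 m = 282.1 ft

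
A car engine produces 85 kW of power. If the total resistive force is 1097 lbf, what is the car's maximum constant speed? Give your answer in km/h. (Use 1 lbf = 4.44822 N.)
Convert to SI: F = 4879.7 N
P = Fv ⇒ v = P/F = 85000 W/4879.7 N = 17.4191 m/s = 62.71 km/h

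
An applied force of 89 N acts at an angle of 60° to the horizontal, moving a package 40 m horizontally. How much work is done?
W = F·d·cosθ = (89)(40)cos(60°) = 1780 J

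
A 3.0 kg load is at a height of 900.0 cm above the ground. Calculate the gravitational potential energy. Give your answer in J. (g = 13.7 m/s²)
Convert to SI: m = 3.0 kg, h = 9.0 m
PE = mgh = (3.0)(13.7)(9.0) = 369.9 J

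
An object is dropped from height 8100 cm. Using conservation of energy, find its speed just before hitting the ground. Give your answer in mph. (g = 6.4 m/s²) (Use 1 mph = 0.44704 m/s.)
Convert to SI: h = 81.0 m
mgh = ½mv² ⇒ v = √(2gh) = √(2·6.4·81.0) = 32.1994 m/s = 72.03 mph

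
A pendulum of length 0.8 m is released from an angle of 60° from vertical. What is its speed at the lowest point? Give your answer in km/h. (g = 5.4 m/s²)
h = L(1 − cosθ) = 0.8(1 − cos60°) = 0.4 m
v = √(2gh) = √(2·5.4·0.4) = 2.07846 m/s = 7.482 km/h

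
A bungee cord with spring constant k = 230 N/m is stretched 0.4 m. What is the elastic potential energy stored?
PE = ½kx² = ½(230)(0.4)² = 18.4 J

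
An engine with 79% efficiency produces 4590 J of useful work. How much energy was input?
W_in = W_out/η = 4590/0.79 = 5810 J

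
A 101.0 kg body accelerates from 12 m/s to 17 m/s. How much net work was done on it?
W = ΔKE = ½m(v₂² − v₁²) = ½(101.0)(17² − 12²) = 7322.5 J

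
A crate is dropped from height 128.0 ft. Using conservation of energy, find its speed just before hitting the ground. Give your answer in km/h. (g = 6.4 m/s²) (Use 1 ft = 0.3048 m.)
Convert to SI: h = 39.0144 m
mgh = ½mv² ⇒ v = √(2gh) = √(2·6.4·39.0144) = 22.3469 m/s = 80.45 km/h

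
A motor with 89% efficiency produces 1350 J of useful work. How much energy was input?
W_in = W_out/η = 1350/0.89 = 1517 J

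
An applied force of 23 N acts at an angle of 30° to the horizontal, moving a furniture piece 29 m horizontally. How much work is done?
W = F·d·cosθ = (23)(29)cos(30°) = 577.6 J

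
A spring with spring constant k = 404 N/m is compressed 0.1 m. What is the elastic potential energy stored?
PE = ½kx² = ½(404)(0.1)² = 2.02 J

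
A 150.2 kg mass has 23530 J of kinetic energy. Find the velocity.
v = √(2·KE/m) = √(2·23530/150.2) = 17.7 m/s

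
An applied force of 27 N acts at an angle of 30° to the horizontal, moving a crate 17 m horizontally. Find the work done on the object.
W = F·d·cosθ = (27)(17)cos(30°) = 397.5 J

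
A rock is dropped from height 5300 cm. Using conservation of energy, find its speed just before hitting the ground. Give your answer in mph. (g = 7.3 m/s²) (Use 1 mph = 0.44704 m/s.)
Convert to SI: h = 53.0 m
mgh = ½mv² ⇒ v = √(2gh) = √(2·7.3·53.0) = 27.8173 m/s = 62.23 mph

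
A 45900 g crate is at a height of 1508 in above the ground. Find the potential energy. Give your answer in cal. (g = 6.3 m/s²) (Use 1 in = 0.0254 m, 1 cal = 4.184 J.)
Convert to SI: m = 45.9 kg, h = 38.3032 m
PE = mgh = (45.9)(6.3)(38.3032) = 11076.1 J = 2647 cal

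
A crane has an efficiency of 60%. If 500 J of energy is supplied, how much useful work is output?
W_out = η·W_in = 0.6·500 = 300.0 J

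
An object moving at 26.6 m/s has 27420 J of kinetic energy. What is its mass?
m = 2·KE/v² = 2·27420/(26.6)² = 77.51 kg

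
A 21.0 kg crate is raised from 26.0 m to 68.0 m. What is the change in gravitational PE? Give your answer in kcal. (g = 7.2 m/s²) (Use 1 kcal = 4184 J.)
ΔPE = mgΔh = (21.0)(7.2)(42.0) = 6350.4 J = 1.518 kcal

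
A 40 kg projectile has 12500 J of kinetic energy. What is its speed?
v = √(2·KE/m) = √(2·12500/40) = 25.0 m/s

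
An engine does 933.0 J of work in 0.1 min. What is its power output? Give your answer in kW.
Convert to SI: W = 933.0 J, t = 6.0 s
P = W/t = 933.0/6.0 = 155.5 W = 0.1555 kW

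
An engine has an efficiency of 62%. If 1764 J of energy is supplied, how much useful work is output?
W_out = η·W_in = 0.62·1764 = 1093.68 J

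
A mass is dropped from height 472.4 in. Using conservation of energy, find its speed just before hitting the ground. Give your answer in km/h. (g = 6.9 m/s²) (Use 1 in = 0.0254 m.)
Convert to SI: h = 11.999 m
mgh = ½mv² ⇒ v = √(2gh) = √(2·6.9·11.999) = 12.868 m/s = 46.32 km/h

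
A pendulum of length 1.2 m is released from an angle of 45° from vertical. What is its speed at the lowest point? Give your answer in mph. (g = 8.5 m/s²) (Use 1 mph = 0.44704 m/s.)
h = L(1 − cosθ) = 1.2(1 − cos45°) = 0.351472 m
v = √(2gh) = √(2·8.5·0.351472) = 2.44439 m/s = 5.468 mph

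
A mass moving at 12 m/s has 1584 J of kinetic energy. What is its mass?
m = 2·KE/v² = 2·1584/(12)² = 22.0 kg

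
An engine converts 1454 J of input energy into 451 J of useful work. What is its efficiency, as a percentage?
η = W_out/W_in = 451/1454 = 31.02%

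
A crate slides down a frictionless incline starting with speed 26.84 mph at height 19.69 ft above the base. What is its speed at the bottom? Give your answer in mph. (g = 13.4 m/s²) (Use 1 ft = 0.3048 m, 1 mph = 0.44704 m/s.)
Convert to SI: v₀ = 11.9986 m/s, h = 6.00151 m
½mv₀² + mgh = ½mv² ⇒ v = √(v₀² + 2gh) = √(11.9986² + 2·13.4·6.00151) = 17.4587 m/s = 39.05 mph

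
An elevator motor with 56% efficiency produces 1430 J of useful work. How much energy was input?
W_in = W_out/η = 1430/0.56 = 2554 J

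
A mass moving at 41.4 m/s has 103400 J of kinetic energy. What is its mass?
m = 2·KE/v² = 2·103400/(41.4)² = 120.7 kg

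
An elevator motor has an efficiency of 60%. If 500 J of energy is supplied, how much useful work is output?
W_out = η·W_in = 0.6·500 = 300.0 J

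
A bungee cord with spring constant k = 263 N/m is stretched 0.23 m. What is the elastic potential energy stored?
PE = ½kx² = ½(263)(0.23)² = 6.956 J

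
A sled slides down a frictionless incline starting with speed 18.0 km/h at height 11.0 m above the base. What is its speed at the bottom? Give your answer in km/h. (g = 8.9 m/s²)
Convert to SI: v₀ = 5.0 m/s, h = 11.0 m
½mv₀² + mgh = ½mv² ⇒ v = √(v₀² + 2gh) = √(5.0² + 2·8.9·11.0) = 14.8593 m/s = 53.49 km/h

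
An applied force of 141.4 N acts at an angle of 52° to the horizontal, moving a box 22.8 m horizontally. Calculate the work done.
W = F·d·cosθ = (141.4)(22.8)cos(52°) = 1985 J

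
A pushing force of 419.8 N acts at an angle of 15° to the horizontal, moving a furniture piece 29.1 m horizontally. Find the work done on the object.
W = F·d·cosθ = (419.8)(29.1)cos(15°) = 11800 J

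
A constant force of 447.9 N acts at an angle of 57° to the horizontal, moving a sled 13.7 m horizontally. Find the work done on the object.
W = F·d·cosθ = (447.9)(13.7)cos(57°) = 3342 J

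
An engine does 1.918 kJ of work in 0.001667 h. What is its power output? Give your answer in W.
Convert to SI: W = 1918.0 J, t = 6.0012 s
P = W/t = 1918.0/6.0012 = 319.6 W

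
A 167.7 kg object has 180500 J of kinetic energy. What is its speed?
v = √(2·KE/m) = √(2·180500/167.7) = 46.4 m/s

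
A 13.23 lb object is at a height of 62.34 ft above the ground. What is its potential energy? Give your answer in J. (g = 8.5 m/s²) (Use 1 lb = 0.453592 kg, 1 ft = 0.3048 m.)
Convert to SI: m = 6.00102 kg, h = 19.0012 m
PE = mgh = (6.00102)(8.5)(19.0012) = 969.2 J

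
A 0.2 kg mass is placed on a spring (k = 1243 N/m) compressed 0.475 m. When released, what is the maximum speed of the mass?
½kx² = ½mv² ⇒ v = x√(k/m) = (0.475)√(1243/0.2) = 37.45 m/s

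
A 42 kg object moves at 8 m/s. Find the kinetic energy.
KE = ½mv² = ½(42)(8)² = 1344.0 J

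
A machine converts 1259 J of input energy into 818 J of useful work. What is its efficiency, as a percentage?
η = W_out/W_in = 818/1259 = 64.97%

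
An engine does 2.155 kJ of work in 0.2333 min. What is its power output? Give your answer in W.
Convert to SI: W = 2155.0 J, t = 13.998 s
P = W/t = 2155.0/13.998 = 154.0 W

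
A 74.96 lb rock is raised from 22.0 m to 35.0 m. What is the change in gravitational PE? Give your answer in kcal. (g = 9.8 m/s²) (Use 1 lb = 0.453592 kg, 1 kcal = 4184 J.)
Convert to SI: m = 34.0013 kg, Δh = 13.0 m
ΔPE = mgΔh = (34.0013)(9.8)(13.0) = 4331.76 J = 1.035 kcal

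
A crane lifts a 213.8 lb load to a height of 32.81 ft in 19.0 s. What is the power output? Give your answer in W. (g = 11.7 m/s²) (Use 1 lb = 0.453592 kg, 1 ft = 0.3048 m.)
Convert to SI: m = 96.978 kg, h = 10.0005 m, t = 19.0 s
P = mgh/t = (96.978)(11.7)(10.0005)/19.0 = 597.2 W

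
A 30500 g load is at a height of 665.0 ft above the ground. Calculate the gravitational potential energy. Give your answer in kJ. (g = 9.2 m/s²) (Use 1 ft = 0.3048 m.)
Convert to SI: m = 30.5 kg, h = 202.692 m
PE = mgh = (30.5)(9.2)(202.692) = 56875.4 J = 56.88 kJ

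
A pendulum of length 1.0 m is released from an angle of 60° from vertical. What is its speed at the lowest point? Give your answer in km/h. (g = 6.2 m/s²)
h = L(1 − cosθ) = 1.0(1 − cos60°) = 0.5 m
v = √(2gh) = √(2·6.2·0.5) = 2.48998 m/s = 8.964 km/h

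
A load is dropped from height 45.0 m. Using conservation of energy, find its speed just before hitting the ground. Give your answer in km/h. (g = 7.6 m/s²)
mgh = ½mv² ⇒ v = √(2gh) = √(2·7.6·45.0) = 26.1534 m/s = 94.15 km/h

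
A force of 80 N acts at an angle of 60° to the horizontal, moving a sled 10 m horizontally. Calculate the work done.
W = F·d·cosθ = (80)(10)cos(60°) = 400.0 J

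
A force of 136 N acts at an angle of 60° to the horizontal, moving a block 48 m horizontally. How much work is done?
W = F·d·cosθ = (136)(48)cos(60°) = 3264 J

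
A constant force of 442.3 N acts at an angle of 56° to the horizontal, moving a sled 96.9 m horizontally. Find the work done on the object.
W = F·d·cosθ = (442.3)(96.9)cos(56°) = 23970 J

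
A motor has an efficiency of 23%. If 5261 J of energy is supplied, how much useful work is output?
W_out = η·W_in = 0.23·5261 = 1210.03 J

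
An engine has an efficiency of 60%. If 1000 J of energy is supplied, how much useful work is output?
W_out = η·W_in = 0.6·1000 = 600.0 J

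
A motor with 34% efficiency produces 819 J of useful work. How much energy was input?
W_in = W_out/η = 819/0.34 = 2409 J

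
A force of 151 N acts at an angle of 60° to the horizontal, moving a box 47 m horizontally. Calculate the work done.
W = F·d·cosθ = (151)(47)cos(60°) = 3549 J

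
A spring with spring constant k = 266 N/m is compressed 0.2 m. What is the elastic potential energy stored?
PE = ½kx² = ½(266)(0.2)² = 5.32 J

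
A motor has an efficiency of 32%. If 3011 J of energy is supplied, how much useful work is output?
W_out = η·W_in = 0.32·3011 = 963.52 J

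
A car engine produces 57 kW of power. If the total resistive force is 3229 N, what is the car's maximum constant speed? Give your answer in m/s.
P = Fv ⇒ v = P/F = 57000 W/3229.0 N = 17.65 m/s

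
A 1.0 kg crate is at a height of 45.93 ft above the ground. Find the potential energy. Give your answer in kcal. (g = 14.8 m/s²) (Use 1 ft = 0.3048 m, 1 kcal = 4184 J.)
Convert to SI: m = 1.0 kg, h = 13.9995 m
PE = mgh = (1.0)(14.8)(13.9995) = 207.192 J = 0.04952 kcal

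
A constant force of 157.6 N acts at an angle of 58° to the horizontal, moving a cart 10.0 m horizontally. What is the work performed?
W = F·d·cosθ = (157.6)(10.0)cos(58°) = 835.2 J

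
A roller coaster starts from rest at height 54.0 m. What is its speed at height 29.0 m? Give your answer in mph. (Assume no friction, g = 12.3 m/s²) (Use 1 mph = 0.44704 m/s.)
mgh₁ = mgh₂ + ½mv² ⇒ v = √(2g(h₁−h₂)) = √(2·12.3·25.0) = 24.7992 m/s = 55.47 mph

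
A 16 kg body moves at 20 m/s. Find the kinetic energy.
KE = ½mv² = ½(16)(20)² = 3200.0 J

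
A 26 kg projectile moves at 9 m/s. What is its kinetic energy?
KE = ½mv² = ½(26)(9)² = 1053.0 J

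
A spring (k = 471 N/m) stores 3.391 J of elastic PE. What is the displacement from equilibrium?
x = √(2·PE/k) = √(2·3.391/471) = 0.12 m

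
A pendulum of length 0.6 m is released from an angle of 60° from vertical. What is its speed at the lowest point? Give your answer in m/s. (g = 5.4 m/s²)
h = L(1 − cosθ) = 0.6(1 − cos60°) = 0.3 m
v = √(2gh) = √(2·5.4·0.3) = 1.8 m/s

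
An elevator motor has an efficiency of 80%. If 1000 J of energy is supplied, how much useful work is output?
W_out = η·W_in = 0.8·1000 = 800.0 J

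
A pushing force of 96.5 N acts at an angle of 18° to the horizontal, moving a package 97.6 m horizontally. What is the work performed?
W = F·d·cosθ = (96.5)(97.6)cos(18°) = 8957 J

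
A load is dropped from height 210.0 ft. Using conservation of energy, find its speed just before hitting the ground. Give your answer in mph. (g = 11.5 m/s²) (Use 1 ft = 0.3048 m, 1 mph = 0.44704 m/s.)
Convert to SI: h = 64.008 m
mgh = ½mv² ⇒ v = √(2gh) = √(2·11.5·64.008) = 38.3691 m/s = 85.83 mph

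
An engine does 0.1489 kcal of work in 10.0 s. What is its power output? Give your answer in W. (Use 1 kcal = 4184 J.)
Convert to SI: W = 622.998 J, t = 10.0 s
P = W/t = 622.998/10.0 = 62.3 W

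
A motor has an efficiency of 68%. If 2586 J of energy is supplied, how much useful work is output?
W_out = η·W_in = 0.68·2586 = 1758.48 J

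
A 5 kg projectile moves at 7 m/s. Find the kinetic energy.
KE = ½mv² = ½(5)(7)² = 122.5 J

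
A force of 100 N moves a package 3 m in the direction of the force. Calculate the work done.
W = F·d = (100)(3) = 300.0 J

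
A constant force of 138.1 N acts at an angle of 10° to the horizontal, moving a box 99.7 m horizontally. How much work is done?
W = F·d·cosθ = (138.1)(99.7)cos(10°) = 13560 J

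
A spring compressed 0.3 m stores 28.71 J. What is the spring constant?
k = 2·PE/x² = 2·28.71/(0.3)² = 638.0 N/m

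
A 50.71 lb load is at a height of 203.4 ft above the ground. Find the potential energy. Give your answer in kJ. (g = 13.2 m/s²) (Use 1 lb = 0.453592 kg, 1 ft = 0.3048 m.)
Convert to SI: m = 23.0017 kg, h = 61.9963 m
PE = mgh = (23.0017)(13.2)(61.9963) = 18823.4 J = 18.82 kJ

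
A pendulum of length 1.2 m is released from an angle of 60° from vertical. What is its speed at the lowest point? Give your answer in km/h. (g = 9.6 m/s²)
h = L(1 − cosθ) = 1.2(1 − cos60°) = 0.6 m
v = √(2gh) = √(2·9.6·0.6) = 3.39411 m/s = 12.22 km/h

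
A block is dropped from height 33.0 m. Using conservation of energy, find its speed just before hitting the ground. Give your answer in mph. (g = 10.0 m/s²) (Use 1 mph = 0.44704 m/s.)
mgh = ½mv² ⇒ v = √(2gh) = √(2·10.0·33.0) = 25.6905 m/s = 57.47 mph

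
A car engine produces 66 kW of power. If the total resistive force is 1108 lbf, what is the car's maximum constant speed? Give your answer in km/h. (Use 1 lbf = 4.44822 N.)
Convert to SI: F = 4928.63 N
P = Fv ⇒ v = P/F = 66000 W/4928.63 N = 13.3912 m/s = 48.21 km/h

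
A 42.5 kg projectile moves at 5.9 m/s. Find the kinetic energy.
KE = ½mv² = ½(42.5)(5.9)² = 739.7 J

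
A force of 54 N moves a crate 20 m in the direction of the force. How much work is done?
W = F·d = (54)(20) = 1080 J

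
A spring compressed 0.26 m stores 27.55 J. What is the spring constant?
k = 2·PE/x² = 2·27.55/(0.26)² = 815.1 N/m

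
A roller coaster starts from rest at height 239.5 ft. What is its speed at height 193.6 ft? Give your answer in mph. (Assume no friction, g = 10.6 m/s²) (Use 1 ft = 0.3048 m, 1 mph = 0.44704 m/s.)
Convert to SI: h₁−h₂ = 13.9903 m
mgh₁ = mgh₂ + ½mv² ⇒ v = √(2g(h₁−h₂)) = √(2·10.6·13.9903) = 17.2219 m/s = 38.52 mph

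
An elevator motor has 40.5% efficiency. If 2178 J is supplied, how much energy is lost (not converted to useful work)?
W_lost = W_in(1 − η) = 2178·(1 − 0.405) = 1296 J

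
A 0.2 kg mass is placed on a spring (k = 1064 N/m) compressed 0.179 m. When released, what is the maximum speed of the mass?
½kx² = ½mv² ⇒ v = x√(k/m) = (0.179)√(1064/0.2) = 13.06 m/s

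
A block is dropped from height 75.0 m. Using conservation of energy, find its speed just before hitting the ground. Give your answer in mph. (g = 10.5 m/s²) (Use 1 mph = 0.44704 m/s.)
mgh = ½mv² ⇒ v = √(2gh) = √(2·10.5·75.0) = 39.6863 m/s = 88.78 mph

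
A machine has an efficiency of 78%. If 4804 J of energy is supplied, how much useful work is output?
W_out = η·W_in = 0.78·4804 = 3747.12 J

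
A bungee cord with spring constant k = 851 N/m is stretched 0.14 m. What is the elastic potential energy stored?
PE = ½kx² = ½(851)(0.14)² = 8.34 J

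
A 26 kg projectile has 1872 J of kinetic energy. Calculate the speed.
v = √(2·KE/m) = √(2·1872/26) = 12.0 m/s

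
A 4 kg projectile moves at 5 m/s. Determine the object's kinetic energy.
KE = ½mv² = ½(4)(5)² = 50.0 J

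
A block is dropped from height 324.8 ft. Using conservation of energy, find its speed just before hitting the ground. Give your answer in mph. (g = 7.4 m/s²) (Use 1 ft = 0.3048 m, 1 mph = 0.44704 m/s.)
Convert to SI: h = 98.999 m
mgh = ½mv² ⇒ v = √(2gh) = √(2·7.4·98.999) = 38.2777 m/s = 85.62 mph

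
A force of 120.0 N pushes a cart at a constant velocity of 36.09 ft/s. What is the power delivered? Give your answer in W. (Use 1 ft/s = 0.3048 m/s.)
Convert to SI: F = 120.0 N, v = 11.0002 m/s
P = Fv = (120.0)(11.0002) = 1320 W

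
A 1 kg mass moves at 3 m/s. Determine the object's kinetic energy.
KE = ½mv² = ½(1)(3)² = 4.5 J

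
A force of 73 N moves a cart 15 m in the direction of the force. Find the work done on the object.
W = F·d = (73)(15) = 1095 J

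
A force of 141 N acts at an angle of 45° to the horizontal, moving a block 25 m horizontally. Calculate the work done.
W = F·d·cosθ = (141)(25)cos(45°) = 2493 J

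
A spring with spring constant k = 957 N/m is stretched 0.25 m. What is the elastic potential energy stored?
PE = ½kx² = ½(957)(0.25)² = 29.91 J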